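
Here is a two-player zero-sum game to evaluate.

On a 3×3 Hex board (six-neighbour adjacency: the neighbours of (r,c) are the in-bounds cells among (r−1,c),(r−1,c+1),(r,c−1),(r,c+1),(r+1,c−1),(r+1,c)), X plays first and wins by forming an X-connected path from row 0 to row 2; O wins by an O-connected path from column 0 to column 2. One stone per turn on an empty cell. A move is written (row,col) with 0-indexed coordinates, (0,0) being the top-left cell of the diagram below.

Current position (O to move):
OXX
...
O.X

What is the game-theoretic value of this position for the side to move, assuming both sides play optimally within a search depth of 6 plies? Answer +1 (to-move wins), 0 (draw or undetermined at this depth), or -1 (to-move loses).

value(OXX/.../O.X, O) = +1

ply 1, O at OXX/.../O.X | (1,0)=-1→OXX/O../O.X; (1,1)=-1→OXX/.O./O.X; (1,2)=+1→OXX/..O/O.X*; (2,1)=-1→OXX/.../OOX
ply 2, X at OXX/..O/O.X | (1,0)=-1→OXX/X.O/O.X*; (1,1)=-1→OXX/.XO/O.X; (2,1)=-1→OXX/..O/OXX
ply 3, O at OXX/X.O/O.X | (1,1)=+1→OXX/XOO/O.X*; (2,1)=+1→OXX/X.O/OOX
ply 4: OXX/XOO/O.X is terminal -1 (X); from OXX/.../O.X depth 6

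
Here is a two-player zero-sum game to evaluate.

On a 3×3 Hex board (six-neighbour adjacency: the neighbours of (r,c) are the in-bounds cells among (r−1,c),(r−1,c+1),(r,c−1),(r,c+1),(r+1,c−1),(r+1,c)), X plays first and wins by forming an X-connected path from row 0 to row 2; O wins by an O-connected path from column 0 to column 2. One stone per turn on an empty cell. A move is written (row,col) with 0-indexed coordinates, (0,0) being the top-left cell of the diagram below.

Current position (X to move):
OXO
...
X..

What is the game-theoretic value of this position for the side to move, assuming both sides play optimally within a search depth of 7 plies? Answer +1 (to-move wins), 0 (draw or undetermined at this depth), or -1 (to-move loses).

value(OXO/.../X.., X) = +1

p1 X@[OXO/.../X..]: (1,0)[OXO/X../X..]+1* (1,1)[OXO/.X./X..]+1 (1,2)[OXO/..X/X..]+1 (2,1)[OXO/.../XX.]+1 (2,2)[OXO/.../X.X]+1
p2 O@[OXO/X../X..] terminal -1; root [OXO/.../X..] d7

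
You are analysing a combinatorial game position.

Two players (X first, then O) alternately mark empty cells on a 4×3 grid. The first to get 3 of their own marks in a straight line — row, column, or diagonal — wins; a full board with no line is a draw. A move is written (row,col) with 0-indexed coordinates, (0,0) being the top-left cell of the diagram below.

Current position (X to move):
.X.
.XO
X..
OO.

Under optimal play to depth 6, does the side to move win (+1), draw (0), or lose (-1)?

[.X./.XO/X../OO.] X move#1: (0,0):-1/XX./.XO/X../OO., (0,2):+1/.XX/.XO/X../OO.*, (1,0):-1/.X./XXO/X../OO., (2,1):+1/.X./.XO/XX./OO., (2,2):-1/.X./.XO/X.X/OO., (3,2):-1/.X./.XO/X../OOX
[.XX/.XO/X../OO.] end (terminal -1, O#2); searched .X./.XO/X../OO. to 6

value(.X./.XO/X../OO., X) = +1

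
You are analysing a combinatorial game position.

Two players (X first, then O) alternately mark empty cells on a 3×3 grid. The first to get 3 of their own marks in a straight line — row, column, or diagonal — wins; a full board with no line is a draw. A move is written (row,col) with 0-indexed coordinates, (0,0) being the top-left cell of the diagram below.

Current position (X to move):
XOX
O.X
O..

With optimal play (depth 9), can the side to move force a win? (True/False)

X winning at [XOX/O.X/O..]: True

ply 1, X at XOX/O.X/O.. | (1,1)=+0→XOX/OXX/O..; (2,1)=+0→XOX/O.X/OX.; (2,2)=+1→XOX/O.X/O.X*
ply 2: XOX/O.X/O.X is terminal -1 (O); from XOX/O.X/O.. depth 9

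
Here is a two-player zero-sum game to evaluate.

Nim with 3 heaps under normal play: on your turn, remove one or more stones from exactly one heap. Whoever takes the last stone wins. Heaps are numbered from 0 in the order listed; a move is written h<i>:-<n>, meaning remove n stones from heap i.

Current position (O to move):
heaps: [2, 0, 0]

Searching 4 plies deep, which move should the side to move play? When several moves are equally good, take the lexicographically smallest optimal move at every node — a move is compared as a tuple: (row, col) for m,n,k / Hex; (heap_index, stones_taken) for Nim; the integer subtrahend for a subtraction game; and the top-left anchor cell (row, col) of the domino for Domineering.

p1 O@[(2,0,0)]: h0:-1[(1,0,0)]-1 h0:-2[(0,0,0)]+1*
p2 X@[(0,0,0)] terminal -1; root [(2,0,0)] d4

O's best at [(2,0,0)]: h0:-2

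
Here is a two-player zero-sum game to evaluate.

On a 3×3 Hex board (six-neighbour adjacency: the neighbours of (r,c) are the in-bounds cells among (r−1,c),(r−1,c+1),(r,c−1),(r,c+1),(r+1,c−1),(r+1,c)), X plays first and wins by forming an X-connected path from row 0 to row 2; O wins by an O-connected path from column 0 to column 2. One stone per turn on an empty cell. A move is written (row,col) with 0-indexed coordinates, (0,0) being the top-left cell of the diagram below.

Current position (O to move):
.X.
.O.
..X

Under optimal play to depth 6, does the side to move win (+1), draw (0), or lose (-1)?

value(.X./.O./..X, O) = +1

[.X./.O./..X] O move#1: (0,0):+1/OX./.O./..X*, (0,2):+1/.XO/.O./..X, (1,0):+1/.X./OO./..X, (1,2):+1/.X./.OO/..X, (2,0):+1/.X./.O./O.X, (2,1):+1/.X./.O./.OX
[OX./.O./..X] X move#2: (0,2):-1/OXX/.O./..X*, (1,0):-1/OX./XO./..X, (1,2):-1/OX./.OX/..X, (2,0):-1/OX./.O./X.X, (2,1):-1/OX./.O./.XX
[OXX/.O./..X] O move#3: (1,0):-1/OXX/OO./..X, (1,2):+1/OXX/.OO/..X*, (2,0):-1/OXX/.O./O.X, (2,1):-1/OXX/.O./.OX
[OXX/.OO/..X] X move#4: (1,0):-1/OXX/XOO/..X*, (2,0):-1/OXX/.OO/X.X, (2,1):-1/OXX/.OO/.XX
[OXX/XOO/..X] O move#5: (2,0):+1/OXX/XOO/O.X*, (2,1):-1/OXX/XOO/.OX
[OXX/XOO/O.X] end (terminal -1, X#6); searched .X./.O./..X to 6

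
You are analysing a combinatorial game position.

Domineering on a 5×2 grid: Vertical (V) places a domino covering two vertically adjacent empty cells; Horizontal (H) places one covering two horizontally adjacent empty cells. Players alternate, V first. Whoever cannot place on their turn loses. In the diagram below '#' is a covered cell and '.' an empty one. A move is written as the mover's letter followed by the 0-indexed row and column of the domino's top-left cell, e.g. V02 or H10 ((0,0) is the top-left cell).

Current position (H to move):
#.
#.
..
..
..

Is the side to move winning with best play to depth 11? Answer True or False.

H winning at [#./#./../../..]: True

ply 1, H at #./#./../../.. | H20=-1→#./#./##/../..; H30=+1→#./#./../##/..*; H40=-1→#./#./../../##
ply 2, V at #./#./../##/.. | V01=-1→##/##/../##/..*; V11=-1→#./##/.#/##/..
ply 3, H at ##/##/../##/.. | H20=+1→##/##/##/##/..*; H40=+1→##/##/../##/##
ply 4: ##/##/##/##/.. is terminal -1 (V); from #./#./../../.. depth 11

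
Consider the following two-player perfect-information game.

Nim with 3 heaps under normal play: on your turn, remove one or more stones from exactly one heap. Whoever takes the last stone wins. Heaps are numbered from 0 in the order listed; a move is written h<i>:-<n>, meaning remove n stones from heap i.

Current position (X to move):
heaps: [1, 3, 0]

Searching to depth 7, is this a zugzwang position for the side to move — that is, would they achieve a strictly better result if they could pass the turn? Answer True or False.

[(1,3,0)] X move#1: h0:-1:-1/(0,3,0), h1:-1:-1/(1,2,0), h1:-2:+1/(1,1,0)*, h1:-3:-1/(1,0,0)
[(1,1,0)] O move#2: h0:-1:-1/(0,1,0)*, h1:-1:-1/(1,0,0)
[(0,1,0)] X move#3: h1:-1:+1/(0,0,0)*
[(0,0,0)] end (terminal -1, O#4); searched (1,3,0) to 7
if X skipped the turn, O would face:
~ [(1,3,0)] O move#1: h0:-1:-1/(0,3,0), h1:-1:-1/(1,2,0), h1:-2:+1/(1,1,0)*, h1:-3:-1/(1,0,0)
~ [(1,1,0)] X move#2: h0:-1:-1/(0,1,0)*, h1:-1:-1/(1,0,0)
~ [(0,1,0)] O move#3: h1:-1:+1/(0,0,0)*
~ [(0,0,0)] end (terminal -1, X#4); searched (1,3,0) to 7
compare (X): move=+1 vs pass=-1

zugzwang((1,3,0), X) = False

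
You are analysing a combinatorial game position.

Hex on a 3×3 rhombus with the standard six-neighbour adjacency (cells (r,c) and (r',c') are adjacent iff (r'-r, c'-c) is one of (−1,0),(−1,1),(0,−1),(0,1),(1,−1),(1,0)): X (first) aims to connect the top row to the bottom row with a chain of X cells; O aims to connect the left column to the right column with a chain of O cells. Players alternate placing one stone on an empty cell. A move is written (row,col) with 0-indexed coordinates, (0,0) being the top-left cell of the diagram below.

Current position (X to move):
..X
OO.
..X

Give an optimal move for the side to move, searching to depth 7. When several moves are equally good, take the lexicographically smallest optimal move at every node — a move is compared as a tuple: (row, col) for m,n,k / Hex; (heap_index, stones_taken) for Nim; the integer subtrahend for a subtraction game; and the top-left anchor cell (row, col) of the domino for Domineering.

X's best at [..X/OO./..X]: (1,2)

ply 1, X at ..X/OO./..X | (0,0)=-1→X.X/OO./..X; (0,1)=-1→.XX/OO./..X; (1,2)=+1→..X/OOX/..X*; (2,0)=-1→..X/OO./X.X; (2,1)=-1→..X/OO./.XX
ply 2: ..X/OOX/..X is terminal -1 (O); from ..X/OO./..X depth 7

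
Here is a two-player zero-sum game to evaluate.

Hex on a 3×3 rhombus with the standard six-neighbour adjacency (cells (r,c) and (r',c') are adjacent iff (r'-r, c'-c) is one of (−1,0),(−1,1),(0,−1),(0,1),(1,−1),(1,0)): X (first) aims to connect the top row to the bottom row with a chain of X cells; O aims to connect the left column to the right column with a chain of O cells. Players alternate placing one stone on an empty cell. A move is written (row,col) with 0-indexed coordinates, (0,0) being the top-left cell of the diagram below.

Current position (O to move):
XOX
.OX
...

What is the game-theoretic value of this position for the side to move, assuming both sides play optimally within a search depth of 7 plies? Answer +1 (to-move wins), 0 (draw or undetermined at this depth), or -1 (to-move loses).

[XOX/.OX/...] O move#1: (1,0):-1/XOX/OOX/...*, (2,0):-1/XOX/.OX/O.., (2,1):-1/XOX/.OX/.O., (2,2):-1/XOX/.OX/..O
[XOX/OOX/...] X move#2: (2,0):+1/XOX/OOX/X..*, (2,1):+1/XOX/OOX/.X., (2,2):+1/XOX/OOX/..X
[XOX/OOX/X..] O move#3: (2,1):-1/XOX/OOX/XO.*, (2,2):-1/XOX/OOX/X.O
[XOX/OOX/XO.] X move#4: (2,2):+1/XOX/OOX/XOX*
[XOX/OOX/XOX] end (terminal -1, O#5); searched XOX/.OX/... to 7

value(XOX/.OX/..., O) = -1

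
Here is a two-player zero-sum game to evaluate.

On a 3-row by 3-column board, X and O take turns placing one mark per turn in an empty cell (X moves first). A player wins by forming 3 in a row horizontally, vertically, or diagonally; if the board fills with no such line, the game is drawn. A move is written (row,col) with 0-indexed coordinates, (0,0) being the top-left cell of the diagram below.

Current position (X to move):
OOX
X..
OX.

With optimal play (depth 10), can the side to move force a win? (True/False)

X winning at [OOX/X../OX.]: True

p1 X@[OOX/X../OX.]: (1,1)[OOX/XX./OX.]+0 (1,2)[OOX/X.X/OX.]+1* (2,2)[OOX/X../OXX]+0
p2 O@[OOX/X.X/OX.]: (1,1)[OOX/XOX/OX.]-1* (2,2)[OOX/X.X/OXO]-1
p3 X@[OOX/XOX/OX.]: (2,2)[OOX/XOX/OXX]+1*
p4 O@[OOX/XOX/OXX] terminal -1; root [OOX/X../OX.] d10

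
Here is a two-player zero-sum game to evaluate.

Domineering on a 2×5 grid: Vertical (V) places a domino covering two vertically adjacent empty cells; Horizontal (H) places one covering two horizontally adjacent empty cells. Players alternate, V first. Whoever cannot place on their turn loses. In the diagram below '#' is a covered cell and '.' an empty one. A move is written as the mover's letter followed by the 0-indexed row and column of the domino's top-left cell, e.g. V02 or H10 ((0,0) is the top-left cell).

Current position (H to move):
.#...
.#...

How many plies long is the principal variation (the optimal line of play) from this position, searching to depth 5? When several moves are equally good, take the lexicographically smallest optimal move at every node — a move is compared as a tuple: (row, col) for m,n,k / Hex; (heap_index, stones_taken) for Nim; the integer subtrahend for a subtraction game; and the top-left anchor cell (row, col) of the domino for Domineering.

[.#.../.#...] H move#1: H02:-1/.###./.#...*, H03:-1/.#.##/.#..., H12:-1/.#.../.###., H13:-1/.#.../.#.##
[.###./.#...] V move#2: V00:-1/####./##..., V04:+1/.####/.#..#*
[.####/.#..#] H move#3: H12:-1/.####/.####*
[.####/.####] V move#4: V00:+1/#####/#####*
[#####/#####] end (terminal -1, H#5); searched .#.../.#... to 5

PV length from [.#.../.#...]: 4 plies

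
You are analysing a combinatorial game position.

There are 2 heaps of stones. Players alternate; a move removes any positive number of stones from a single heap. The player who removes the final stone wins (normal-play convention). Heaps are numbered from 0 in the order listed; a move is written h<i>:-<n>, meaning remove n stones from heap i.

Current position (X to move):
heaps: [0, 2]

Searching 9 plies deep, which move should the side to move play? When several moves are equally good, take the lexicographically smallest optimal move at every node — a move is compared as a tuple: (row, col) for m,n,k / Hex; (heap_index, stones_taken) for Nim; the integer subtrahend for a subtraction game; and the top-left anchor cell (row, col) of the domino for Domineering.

X's best at [(0,2)]: h1:-2

[(0,2)] X move#1: h1:-1:-1/(0,1), h1:-2:+1/(0,0)*
[(0,0)] end (terminal -1, O#2); searched (0,2) to 9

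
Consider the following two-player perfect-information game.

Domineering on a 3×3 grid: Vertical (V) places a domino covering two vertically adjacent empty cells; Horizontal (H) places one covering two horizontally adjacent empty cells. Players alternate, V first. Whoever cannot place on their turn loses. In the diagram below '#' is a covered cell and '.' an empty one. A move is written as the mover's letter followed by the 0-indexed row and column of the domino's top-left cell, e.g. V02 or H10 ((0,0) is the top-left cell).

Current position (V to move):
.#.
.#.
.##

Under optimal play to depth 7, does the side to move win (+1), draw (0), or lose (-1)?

value(.#./.#./.##, V) = +1

[.#./.#./.##] V move#1: V00:+1/##./##./.##*, V02:+1/.##/.##/.##, V10:+1/.#./##./###
[##./##./.##] end (terminal -1, H#2); searched .#./.#./.## to 7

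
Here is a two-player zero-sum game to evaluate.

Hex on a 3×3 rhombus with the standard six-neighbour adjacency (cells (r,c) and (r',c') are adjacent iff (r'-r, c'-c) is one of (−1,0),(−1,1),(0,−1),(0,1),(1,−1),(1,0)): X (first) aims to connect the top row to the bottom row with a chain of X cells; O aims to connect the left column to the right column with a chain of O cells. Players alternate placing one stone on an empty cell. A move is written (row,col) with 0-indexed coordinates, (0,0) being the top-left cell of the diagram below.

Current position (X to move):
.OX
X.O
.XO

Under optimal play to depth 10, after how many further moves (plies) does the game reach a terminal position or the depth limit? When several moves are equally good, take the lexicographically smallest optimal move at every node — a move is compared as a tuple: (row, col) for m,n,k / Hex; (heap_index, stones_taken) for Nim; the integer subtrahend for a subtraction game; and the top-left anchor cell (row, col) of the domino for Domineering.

[.OX/X.O/.XO] X move#1: (0,0):+1/XOX/X.O/.XO*, (1,1):+1/.OX/XXO/.XO, (2,0):+1/.OX/X.O/XXO
[XOX/X.O/.XO] O move#2: (1,1):-1/XOX/XOO/.XO*, (2,0):-1/XOX/X.O/OXO
[XOX/XOO/.XO] X move#3: (2,0):+1/XOX/XOO/XXO*
[XOX/XOO/XXO] end (terminal -1, O#4); searched .OX/X.O/.XO to 10

PV length from [.OX/X.O/.XO]: 3 plies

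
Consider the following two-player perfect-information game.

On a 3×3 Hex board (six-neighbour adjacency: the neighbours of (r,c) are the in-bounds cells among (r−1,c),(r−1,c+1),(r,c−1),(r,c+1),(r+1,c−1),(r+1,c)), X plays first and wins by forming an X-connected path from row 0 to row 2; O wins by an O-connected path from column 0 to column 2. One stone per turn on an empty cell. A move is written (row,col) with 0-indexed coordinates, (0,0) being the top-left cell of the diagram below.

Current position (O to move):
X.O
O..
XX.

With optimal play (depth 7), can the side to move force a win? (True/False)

p1 O@[X.O/O../XX.]: (0,1)[XOO/O../XX.]+1* (1,1)[X.O/OO./XX.]+1 (1,2)[X.O/O.O/XX.]+1 (2,2)[X.O/O../XXO]+1
p2 X@[XOO/O../XX.] terminal -1; root [X.O/O../XX.] d7

O winning at [X.O/O../XX.]: True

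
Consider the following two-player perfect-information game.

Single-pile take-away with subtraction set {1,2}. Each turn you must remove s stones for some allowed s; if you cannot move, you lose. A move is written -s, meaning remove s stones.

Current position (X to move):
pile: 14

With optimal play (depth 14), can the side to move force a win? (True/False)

ply 1, X at 14 | -1=-1→13; -2=+1→12*
ply 2, O at 12 | -1=-1→11*; -2=-1→10
ply 3, X at 11 | -1=-1→10; -2=+1→9*
ply 4, O at 9 | -1=-1→8*; -2=-1→7
ply 5, X at 8 | -1=-1→7; -2=+1→6*
ply 6, O at 6 | -1=-1→5*; -2=-1→4
ply 7, X at 5 | -1=-1→4; -2=+1→3*
ply 8, O at 3 | -1=-1→2*; -2=-1→1
ply 9, X at 2 | -1=-1→1; -2=+1→0*
ply 10: 0 is terminal -1 (O); from 14 depth 14

X winning at [14]: True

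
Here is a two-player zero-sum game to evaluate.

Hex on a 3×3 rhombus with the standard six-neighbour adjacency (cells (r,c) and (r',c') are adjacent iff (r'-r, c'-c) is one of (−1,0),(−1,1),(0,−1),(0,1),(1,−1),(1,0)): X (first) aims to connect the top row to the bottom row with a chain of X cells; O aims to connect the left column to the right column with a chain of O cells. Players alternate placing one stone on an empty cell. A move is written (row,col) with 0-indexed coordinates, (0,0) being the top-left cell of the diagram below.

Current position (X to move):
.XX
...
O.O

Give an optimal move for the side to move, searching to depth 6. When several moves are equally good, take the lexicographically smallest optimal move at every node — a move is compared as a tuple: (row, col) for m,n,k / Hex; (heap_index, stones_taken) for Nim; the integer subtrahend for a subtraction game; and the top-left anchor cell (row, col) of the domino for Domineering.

X's best at [.XX/.../O.O]: (2,1)

ply 1, X at .XX/.../O.O | (0,0)=-1→XXX/.../O.O; (1,0)=-1→.XX/X../O.O; (1,1)=-1→.XX/.X./O.O; (1,2)=-1→.XX/..X/O.O; (2,1)=+1→.XX/.../OXO*
ply 2, O at .XX/.../OXO | (0,0)=-1→OXX/.../OXO*; (1,0)=-1→.XX/O../OXO; (1,1)=-1→.XX/.O./OXO; (1,2)=-1→.XX/..O/OXO
ply 3, X at OXX/.../OXO | (1,0)=+1→OXX/X../OXO*; (1,1)=+1→OXX/.X./OXO; (1,2)=+1→OXX/..X/OXO
ply 4, O at OXX/X../OXO | (1,1)=-1→OXX/XO./OXO*; (1,2)=-1→OXX/X.O/OXO
ply 5, X at OXX/XO./OXO | (1,2)=+1→OXX/XOX/OXO*
ply 6: OXX/XOX/OXO is terminal -1 (O); from .XX/.../O.O depth 6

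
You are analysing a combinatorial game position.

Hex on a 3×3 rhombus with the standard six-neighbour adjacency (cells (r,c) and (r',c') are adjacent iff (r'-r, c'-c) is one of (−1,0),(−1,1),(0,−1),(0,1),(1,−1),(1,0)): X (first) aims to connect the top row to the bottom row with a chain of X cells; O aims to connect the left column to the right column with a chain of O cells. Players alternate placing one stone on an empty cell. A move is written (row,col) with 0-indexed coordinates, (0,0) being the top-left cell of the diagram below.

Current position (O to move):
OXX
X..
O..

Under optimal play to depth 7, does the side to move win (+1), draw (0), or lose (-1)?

value(OXX/X../O.., O) = +1

[OXX/X../O..] O move#1: (1,1):-1/OXX/XO./O.., (1,2):+1/OXX/X.O/O..*, (2,1):+1/OXX/X../OO., (2,2):-1/OXX/X../O.O
[OXX/X.O/O..] X move#2: (1,1):-1/OXX/XXO/O..*, (2,1):-1/OXX/X.O/OX., (2,2):-1/OXX/X.O/O.X
[OXX/XXO/O..] O move#3: (2,1):+1/OXX/XXO/OO.*, (2,2):-1/OXX/XXO/O.O
[OXX/XXO/OO.] end (terminal -1, X#4); searched OXX/X../O.. to 7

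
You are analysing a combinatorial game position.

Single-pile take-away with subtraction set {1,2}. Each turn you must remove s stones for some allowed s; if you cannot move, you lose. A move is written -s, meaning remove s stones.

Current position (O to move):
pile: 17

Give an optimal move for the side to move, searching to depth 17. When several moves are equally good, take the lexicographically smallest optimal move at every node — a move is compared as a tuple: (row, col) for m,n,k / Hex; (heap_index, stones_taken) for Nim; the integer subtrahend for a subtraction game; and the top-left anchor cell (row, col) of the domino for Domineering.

ply 1, O at 17 | -1=-1→16; -2=+1→15*
ply 2, X at 15 | -1=-1→14*; -2=-1→13
ply 3, O at 14 | -1=-1→13; -2=+1→12*
ply 4, X at 12 | -1=-1→11*; -2=-1→10
ply 5, O at 11 | -1=-1→10; -2=+1→9*
ply 6, X at 9 | -1=-1→8*; -2=-1→7
ply 7, O at 8 | -1=-1→7; -2=+1→6*
ply 8, X at 6 | -1=-1→5*; -2=-1→4
ply 9, O at 5 | -1=-1→4; -2=+1→3*
ply 10, X at 3 | -1=-1→2*; -2=-1→1
ply 11, O at 2 | -1=-1→1; -2=+1→0*
ply 12: 0 is terminal -1 (X); from 17 depth 17

O's best at [17]: -2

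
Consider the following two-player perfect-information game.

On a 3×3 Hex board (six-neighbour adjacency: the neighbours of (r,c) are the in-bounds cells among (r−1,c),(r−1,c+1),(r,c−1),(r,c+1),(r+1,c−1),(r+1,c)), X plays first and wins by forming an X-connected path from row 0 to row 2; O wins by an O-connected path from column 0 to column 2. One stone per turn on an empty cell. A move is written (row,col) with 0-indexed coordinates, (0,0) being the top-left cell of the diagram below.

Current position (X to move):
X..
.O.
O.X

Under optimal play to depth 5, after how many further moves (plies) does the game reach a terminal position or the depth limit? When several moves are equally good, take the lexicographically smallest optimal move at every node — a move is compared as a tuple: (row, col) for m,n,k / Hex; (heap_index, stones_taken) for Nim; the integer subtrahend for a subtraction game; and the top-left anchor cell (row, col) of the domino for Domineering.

[X../.O./O.X] X move#1: (0,1):-1/XX./.O./O.X*, (0,2):-1/X.X/.O./O.X, (1,0):-1/X../XO./O.X, (1,2):-1/X../.OX/O.X, (2,1):-1/X../.O./OXX
[XX./.O./O.X] O move#2: (0,2):+1/XXO/.O./O.X*, (1,0):+1/XX./OO./O.X, (1,2):+1/XX./.OO/O.X, (2,1):+1/XX./.O./OOX
[XXO/.O./O.X] end (terminal -1, X#3); searched X../.O./O.X to 5

PV length from [X../.O./O.X]: 2 plies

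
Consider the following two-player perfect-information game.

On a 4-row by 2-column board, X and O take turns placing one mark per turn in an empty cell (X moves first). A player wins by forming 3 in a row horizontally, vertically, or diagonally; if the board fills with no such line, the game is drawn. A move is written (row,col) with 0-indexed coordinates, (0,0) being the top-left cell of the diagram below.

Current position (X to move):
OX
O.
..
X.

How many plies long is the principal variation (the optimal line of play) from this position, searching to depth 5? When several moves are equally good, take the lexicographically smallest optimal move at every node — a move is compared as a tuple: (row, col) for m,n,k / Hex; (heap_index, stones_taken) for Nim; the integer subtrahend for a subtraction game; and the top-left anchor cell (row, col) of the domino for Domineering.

p1 X@[OX/O./../X.]: (1,1)[OX/OX/../X.]-1 (2,0)[OX/O./X./X.]+0* (2,1)[OX/O./.X/X.]-1 (3,1)[OX/O./../XX]-1
p2 O@[OX/O./X./X.]: (1,1)[OX/OO/X./X.]+0* (2,1)[OX/O./XO/X.]+0 (3,1)[OX/O./X./XO]+0
p3 X@[OX/OO/X./X.]: (2,1)[OX/OO/XX/X.]+0* (3,1)[OX/OO/X./XX]+0
p4 O@[OX/OO/XX/X.]: (3,1)[OX/OO/XX/XO]+0*
p5 X@[OX/OO/XX/XO] terminal +0; root [OX/O./../X.] d5

PV length from [OX/O./../X.]: 4 plies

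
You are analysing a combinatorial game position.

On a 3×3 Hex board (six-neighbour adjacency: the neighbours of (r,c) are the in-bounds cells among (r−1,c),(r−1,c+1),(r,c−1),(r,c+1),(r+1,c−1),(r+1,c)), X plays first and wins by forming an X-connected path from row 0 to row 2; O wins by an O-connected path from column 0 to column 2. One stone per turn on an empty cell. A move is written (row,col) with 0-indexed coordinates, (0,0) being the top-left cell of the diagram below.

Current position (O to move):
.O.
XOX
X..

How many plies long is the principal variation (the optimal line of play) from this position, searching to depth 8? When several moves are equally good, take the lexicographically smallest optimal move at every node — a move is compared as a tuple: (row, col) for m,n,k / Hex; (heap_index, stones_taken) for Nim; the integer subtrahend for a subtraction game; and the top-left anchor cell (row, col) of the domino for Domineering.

ply 1, O at .O./XOX/X.. | (0,0)=-1→OO./XOX/X..*; (0,2)=-1→.OO/XOX/X..; (2,1)=-1→.O./XOX/XO.; (2,2)=-1→.O./XOX/X.O
ply 2, X at OO./XOX/X.. | (0,2)=+1→OOX/XOX/X..*; (2,1)=-1→OO./XOX/XX.; (2,2)=-1→OO./XOX/X.X
ply 3, O at OOX/XOX/X.. | (2,1)=-1→OOX/XOX/XO.*; (2,2)=-1→OOX/XOX/X.O
ply 4, X at OOX/XOX/XO. | (2,2)=+1→OOX/XOX/XOX*
ply 5: OOX/XOX/XOX is terminal -1 (O); from .O./XOX/X.. depth 8

PV length from [.O./XOX/X..]: 4 plies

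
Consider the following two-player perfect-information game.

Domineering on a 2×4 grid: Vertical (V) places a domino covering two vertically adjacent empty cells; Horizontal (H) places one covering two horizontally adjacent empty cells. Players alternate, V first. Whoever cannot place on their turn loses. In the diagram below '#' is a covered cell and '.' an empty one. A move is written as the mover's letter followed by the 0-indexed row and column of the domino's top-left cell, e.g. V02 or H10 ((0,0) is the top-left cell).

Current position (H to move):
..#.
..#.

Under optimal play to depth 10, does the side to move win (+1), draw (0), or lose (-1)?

ply 1, H at ..#./..#. | H00=+1→###./..#.*; H10=+1→..#./###.
ply 2, V at ###./..#. | V03=-1→####/..##*
ply 3, H at ####/..## | H10=+1→####/####*
ply 4: ####/#### is terminal -1 (V); from ..#./..#. depth 10

value(..#./..#., H) = +1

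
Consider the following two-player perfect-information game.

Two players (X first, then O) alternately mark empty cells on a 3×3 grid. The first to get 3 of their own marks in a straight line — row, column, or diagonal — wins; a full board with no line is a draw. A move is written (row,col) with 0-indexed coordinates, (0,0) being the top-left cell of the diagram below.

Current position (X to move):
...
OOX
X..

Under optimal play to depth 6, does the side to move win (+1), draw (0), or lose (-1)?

value(.../OOX/X.., X) = +1

ply 1, X at .../OOX/X.. | (0,0)=+0→X../OOX/X..; (0,1)=+0→.X./OOX/X..; (0,2)=+0→..X/OOX/X..; (2,1)=+0→.../OOX/XX.; (2,2)=+1→.../OOX/X.X*
ply 2, O at .../OOX/X.X | (0,0)=-1→O../OOX/X.X*; (0,1)=-1→.O./OOX/X.X; (0,2)=-1→..O/OOX/X.X; (2,1)=-1→.../OOX/XOX
ply 3, X at O../OOX/X.X | (0,1)=+1→OX./OOX/X.X*; (0,2)=+1→O.X/OOX/X.X; (2,1)=+1→O../OOX/XXX
ply 4, O at OX./OOX/X.X | (0,2)=-1→OXO/OOX/X.X*; (2,1)=-1→OX./OOX/XOX
ply 5, X at OXO/OOX/X.X | (2,1)=+1→OXO/OOX/XXX*
ply 6: OXO/OOX/XXX is terminal -1 (O); from .../OOX/X.. depth 6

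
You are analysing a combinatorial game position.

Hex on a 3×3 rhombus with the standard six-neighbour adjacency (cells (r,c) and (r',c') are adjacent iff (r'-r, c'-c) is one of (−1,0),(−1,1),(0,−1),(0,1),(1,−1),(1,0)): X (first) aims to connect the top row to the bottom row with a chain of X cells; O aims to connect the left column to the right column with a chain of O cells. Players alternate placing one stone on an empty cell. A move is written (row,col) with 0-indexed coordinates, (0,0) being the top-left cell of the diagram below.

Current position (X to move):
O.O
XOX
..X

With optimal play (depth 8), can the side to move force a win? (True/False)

X winning at [O.O/XOX/..X]: False

p1 X@[O.O/XOX/..X]: (0,1)[OXO/XOX/..X]-1* (2,0)[O.O/XOX/X.X]-1 (2,1)[O.O/XOX/.XX]-1
p2 O@[OXO/XOX/..X]: (2,0)[OXO/XOX/O.X]+1* (2,1)[OXO/XOX/.OX]-1
p3 X@[OXO/XOX/O.X] terminal -1; root [O.O/XOX/..X] d8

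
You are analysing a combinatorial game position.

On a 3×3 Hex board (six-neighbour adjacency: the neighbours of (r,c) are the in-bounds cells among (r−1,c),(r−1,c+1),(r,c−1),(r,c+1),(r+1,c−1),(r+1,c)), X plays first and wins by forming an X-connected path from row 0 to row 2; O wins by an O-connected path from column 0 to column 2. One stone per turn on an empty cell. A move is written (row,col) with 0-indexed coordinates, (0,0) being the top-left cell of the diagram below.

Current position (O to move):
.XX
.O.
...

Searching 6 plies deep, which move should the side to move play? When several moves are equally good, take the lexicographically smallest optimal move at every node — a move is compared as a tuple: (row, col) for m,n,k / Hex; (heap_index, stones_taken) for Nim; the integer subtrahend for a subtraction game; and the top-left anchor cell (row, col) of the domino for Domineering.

O's best at [.XX/.O./...]: (1,2)

[.XX/.O./...] O move#1: (0,0):-1/OXX/.O./..., (1,0):-1/.XX/OO./..., (1,2):+1/.XX/.OO/...*, (2,0):-1/.XX/.O./O.., (2,1):+1/.XX/.O./.O., (2,2):+1/.XX/.O./..O
[.XX/.OO/...] X move#2: (0,0):-1/XXX/.OO/...*, (1,0):-1/.XX/XOO/..., (2,0):-1/.XX/.OO/X.., (2,1):-1/.XX/.OO/.X., (2,2):-1/.XX/.OO/..X
[XXX/.OO/...] O move#3: (1,0):+1/XXX/OOO/...*, (2,0):+1/XXX/.OO/O.., (2,1):+1/XXX/.OO/.O., (2,2):+1/XXX/.OO/..O
[XXX/OOO/...] end (terminal -1, X#4); searched .XX/.O./... to 6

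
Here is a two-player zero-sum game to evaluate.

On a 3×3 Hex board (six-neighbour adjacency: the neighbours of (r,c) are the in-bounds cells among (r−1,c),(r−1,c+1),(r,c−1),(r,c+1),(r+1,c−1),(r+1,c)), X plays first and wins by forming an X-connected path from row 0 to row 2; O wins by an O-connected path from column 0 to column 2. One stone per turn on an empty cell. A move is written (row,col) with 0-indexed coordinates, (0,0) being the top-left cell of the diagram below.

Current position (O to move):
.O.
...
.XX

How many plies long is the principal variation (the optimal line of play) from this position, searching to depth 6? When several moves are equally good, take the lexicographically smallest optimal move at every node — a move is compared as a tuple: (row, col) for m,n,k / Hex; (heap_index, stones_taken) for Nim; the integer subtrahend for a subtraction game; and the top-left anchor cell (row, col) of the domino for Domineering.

PV length from [.O./.../.XX]: 3 plies

p1 O@[.O./.../.XX]: (0,0)[OO./.../.XX]-1 (0,2)[.OO/.../.XX]+1* (1,0)[.O./O../.XX]-1 (1,1)[.O./.O./.XX]+1 (1,2)[.O./..O/.XX]+1 (2,0)[.O./.../OXX]-1
p2 X@[.OO/.../.XX]: (0,0)[XOO/.../.XX]-1* (1,0)[.OO/X../.XX]-1 (1,1)[.OO/.X./.XX]-1 (1,2)[.OO/..X/.XX]-1 (2,0)[.OO/.../XXX]-1
p3 O@[XOO/.../.XX]: (1,0)[XOO/O../.XX]+1* (1,1)[XOO/.O./.XX]+1 (1,2)[XOO/..O/.XX]-1 (2,0)[XOO/.../OXX]+1
p4 X@[XOO/O../.XX] terminal -1; root [.O./.../.XX] d6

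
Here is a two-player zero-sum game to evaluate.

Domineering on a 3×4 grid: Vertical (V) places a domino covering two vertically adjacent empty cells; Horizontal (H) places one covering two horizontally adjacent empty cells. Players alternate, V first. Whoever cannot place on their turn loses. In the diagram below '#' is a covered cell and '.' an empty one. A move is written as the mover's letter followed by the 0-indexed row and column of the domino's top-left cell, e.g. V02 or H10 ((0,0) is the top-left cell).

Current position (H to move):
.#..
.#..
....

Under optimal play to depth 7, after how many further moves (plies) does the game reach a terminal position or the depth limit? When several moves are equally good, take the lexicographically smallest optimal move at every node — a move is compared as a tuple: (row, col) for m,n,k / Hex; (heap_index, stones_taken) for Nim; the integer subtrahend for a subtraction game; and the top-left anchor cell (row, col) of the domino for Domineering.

p1 H@[.#../.#../....]: H02[.###/.#../....]-1 H12[.#../.###/....]+1* H20[.#../.#../##..]-1 H21[.#../.#../.##.]-1 H22[.#../.#../..##]-1
p2 V@[.#../.###/....]: V00[##../####/....]-1* V10[.#../####/#...]-1
p3 H@[##../####/....]: H02[####/####/....]+1* H20[##../####/##..]+1 H21[##../####/.##.]+1 H22[##../####/..##]+1
p4 V@[####/####/....] terminal -1; root [.#../.#../....] d7

PV length from [.#../.#../....]: 3 plies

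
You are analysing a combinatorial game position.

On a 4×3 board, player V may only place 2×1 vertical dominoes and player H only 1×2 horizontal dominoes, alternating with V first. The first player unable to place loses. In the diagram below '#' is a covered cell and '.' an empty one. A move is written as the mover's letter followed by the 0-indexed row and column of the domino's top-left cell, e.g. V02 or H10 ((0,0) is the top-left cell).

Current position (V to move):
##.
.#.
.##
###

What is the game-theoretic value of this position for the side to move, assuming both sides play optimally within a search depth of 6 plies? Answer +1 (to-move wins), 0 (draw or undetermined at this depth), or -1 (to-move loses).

[##./.#./.##/###] V move#1: V02:+1/###/.##/.##/###*, V10:+1/##./##./###/###
[###/.##/.##/###] end (terminal -1, H#2); searched ##./.#./.##/### to 6

value(##./.#./.##/###, V) = +1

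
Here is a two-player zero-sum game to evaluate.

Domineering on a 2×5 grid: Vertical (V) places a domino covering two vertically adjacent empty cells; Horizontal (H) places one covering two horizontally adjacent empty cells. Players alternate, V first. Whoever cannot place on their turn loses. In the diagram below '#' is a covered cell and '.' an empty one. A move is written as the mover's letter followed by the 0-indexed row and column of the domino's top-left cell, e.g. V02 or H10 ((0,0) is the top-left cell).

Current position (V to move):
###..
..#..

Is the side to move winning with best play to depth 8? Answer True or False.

V winning at [###../..#..]: True

[###../..#..] V move#1: V03:+1/####./..##.*, V04:+1/###.#/..#.#
[####./..##.] H move#2: H10:-1/####./####.*
[####./####.] V move#3: V04:+1/#####/#####*
[#####/#####] end (terminal -1, H#4); searched ###../..#.. to 8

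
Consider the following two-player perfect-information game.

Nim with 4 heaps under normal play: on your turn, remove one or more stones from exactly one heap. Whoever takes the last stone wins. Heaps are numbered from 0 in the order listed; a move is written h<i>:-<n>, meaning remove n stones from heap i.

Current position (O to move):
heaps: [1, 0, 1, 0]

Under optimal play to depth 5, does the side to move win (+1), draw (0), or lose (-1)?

ply 1, O at (1,0,1,0) | h0:-1=-1→(0,0,1,0)*; h2:-1=-1→(1,0,0,0)
ply 2, X at (0,0,1,0) | h2:-1=+1→(0,0,0,0)*
ply 3: (0,0,0,0) is terminal -1 (O); from (1,0,1,0) depth 5

value((1,0,1,0), O) = -1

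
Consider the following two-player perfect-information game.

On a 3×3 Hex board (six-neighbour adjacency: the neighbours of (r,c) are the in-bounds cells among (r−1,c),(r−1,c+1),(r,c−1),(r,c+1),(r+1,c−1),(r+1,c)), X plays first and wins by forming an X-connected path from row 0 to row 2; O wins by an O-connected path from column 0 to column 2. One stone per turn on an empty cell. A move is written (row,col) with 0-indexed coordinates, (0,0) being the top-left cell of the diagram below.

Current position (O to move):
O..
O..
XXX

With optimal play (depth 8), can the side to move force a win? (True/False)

[O../O../XXX] O move#1: (0,1):-1/OO./O../XXX, (0,2):+1/O.O/O../XXX*, (1,1):+1/O../OO./XXX, (1,2):-1/O../O.O/XXX
[O.O/O../XXX] X move#2: (0,1):-1/OXO/O../XXX*, (1,1):-1/O.O/OX./XXX, (1,2):-1/O.O/O.X/XXX
[OXO/O../XXX] O move#3: (1,1):+1/OXO/OO./XXX*, (1,2):-1/OXO/O.O/XXX
[OXO/OO./XXX] end (terminal -1, X#4); searched O../O../XXX to 8

O winning at [O../O../XXX]: True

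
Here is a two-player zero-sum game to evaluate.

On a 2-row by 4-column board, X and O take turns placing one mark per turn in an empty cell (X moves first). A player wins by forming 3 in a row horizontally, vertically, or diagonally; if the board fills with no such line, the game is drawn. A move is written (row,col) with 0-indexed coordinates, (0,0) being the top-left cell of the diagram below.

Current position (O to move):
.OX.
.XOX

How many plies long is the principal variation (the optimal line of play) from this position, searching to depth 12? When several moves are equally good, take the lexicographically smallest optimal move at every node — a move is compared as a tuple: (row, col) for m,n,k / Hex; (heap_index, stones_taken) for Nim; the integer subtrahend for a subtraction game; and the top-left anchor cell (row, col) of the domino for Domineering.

PV length from [.OX./.XOX]: 3 plies

ply 1, O at .OX./.XOX | (0,0)=+0→OOX./.XOX*; (0,3)=+0→.OXO/.XOX; (1,0)=+0→.OX./OXOX
ply 2, X at OOX./.XOX | (0,3)=+0→OOXX/.XOX*; (1,0)=+0→OOX./XXOX
ply 3, O at OOXX/.XOX | (1,0)=+0→OOXX/OXOX*
ply 4: OOXX/OXOX is terminal +0 (X); from .OX./.XOX depth 12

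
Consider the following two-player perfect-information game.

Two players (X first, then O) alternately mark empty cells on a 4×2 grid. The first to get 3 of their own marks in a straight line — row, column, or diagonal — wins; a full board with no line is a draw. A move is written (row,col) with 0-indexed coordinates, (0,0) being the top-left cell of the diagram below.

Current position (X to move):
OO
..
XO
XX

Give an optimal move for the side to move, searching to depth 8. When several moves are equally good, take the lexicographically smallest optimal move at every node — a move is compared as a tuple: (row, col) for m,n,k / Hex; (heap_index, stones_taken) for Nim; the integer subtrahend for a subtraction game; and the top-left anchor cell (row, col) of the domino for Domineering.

ply 1, X at OO/../XO/XX | (1,0)=+1→OO/X./XO/XX*; (1,1)=+0→OO/.X/XO/XX
ply 2: OO/X./XO/XX is terminal -1 (O); from OO/../XO/XX depth 8

X's best at [OO/../XO/XX]: (1,0)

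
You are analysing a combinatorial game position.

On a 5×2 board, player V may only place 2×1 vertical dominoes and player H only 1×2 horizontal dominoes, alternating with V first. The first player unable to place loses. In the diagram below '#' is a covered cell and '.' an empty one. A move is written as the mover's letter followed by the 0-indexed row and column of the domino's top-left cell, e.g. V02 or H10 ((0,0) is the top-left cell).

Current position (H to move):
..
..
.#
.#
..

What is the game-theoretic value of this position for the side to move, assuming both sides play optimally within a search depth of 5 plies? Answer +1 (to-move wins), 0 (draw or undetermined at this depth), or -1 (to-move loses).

value(../../.#/.#/.., H) = +1

[../../.#/.#/..] H move#1: H00:+1/##/../.#/.#/..*, H10:+1/../##/.#/.#/.., H40:-1/../../.#/.#/##
[##/../.#/.#/..] V move#2: V10:-1/##/#./##/.#/..*, V20:-1/##/../##/##/.., V30:-1/##/../.#/##/#.
[##/#./##/.#/..] H move#3: H40:+1/##/#./##/.#/##*
[##/#./##/.#/##] end (terminal -1, V#4); searched ../../.#/.#/.. to 5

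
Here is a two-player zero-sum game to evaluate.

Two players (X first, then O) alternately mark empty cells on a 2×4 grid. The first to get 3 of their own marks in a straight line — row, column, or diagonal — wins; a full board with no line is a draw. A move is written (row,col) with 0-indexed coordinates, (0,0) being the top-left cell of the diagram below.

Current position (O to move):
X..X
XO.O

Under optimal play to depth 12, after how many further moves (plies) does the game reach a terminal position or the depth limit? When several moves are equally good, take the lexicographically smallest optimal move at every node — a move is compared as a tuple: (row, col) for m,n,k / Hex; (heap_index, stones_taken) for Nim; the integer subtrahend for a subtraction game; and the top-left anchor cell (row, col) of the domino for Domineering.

PV length from [X..X/XO.O]: 1 ply

[X..X/XO.O] O move#1: (0,1):+0/XO.X/XO.O, (0,2):+0/X.OX/XO.O, (1,2):+1/X..X/XOOO*
[X..X/XOOO] end (terminal -1, X#2); searched X..X/XO.O to 12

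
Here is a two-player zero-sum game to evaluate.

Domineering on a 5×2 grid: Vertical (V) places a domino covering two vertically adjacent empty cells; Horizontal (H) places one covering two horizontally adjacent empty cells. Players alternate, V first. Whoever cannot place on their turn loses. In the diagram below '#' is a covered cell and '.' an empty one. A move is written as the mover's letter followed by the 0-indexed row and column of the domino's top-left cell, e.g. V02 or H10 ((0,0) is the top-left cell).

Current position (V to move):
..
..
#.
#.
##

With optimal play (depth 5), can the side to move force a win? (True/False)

V winning at [../../#./#./##]: True

ply 1, V at ../../#./#./## | V00=+1→#./#./#./#./##*; V01=+1→.#/.#/#./#./##; V11=-1→../.#/##/#./##; V21=-1→../../##/##/##
ply 2: #./#./#./#./## is terminal -1 (H); from ../../#./#./## depth 5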